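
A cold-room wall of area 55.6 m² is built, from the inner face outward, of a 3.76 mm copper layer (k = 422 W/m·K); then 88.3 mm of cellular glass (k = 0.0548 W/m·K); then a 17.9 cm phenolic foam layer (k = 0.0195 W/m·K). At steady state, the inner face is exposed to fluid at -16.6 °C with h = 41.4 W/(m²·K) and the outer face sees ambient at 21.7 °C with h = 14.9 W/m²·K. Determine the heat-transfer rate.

Q = 196 W

Treat each layer as a resistance in series:
  R_conv,in = 1/(hA) = 1/(41.4·55.6) = 4.344×10^-4 K/W
  R_copper = L/(kA) = 0.00376/(422·55.6) = 1.603×10^-7 K/W
  R_cellular glass = L/(kA) = 0.0883/(0.0548·55.6) = 0.02898 K/W
  R_phenolic foam = L/(kA) = 0.179/(0.0195·55.6) = 0.1651 K/W
  R_conv,out = 1/(hA) = 1/(14.9·55.6) = 0.001207 K/W
ΣR = 4.344×10^-4 + 1.603×10^-7 + 0.02898 + 0.1651 + 0.001207 = 0.1957 K/W
Q = ΔT/ΣR = (-16.6 °C − 21.7 °C)/0.1957 = -196 W
(Negative Q ⇒ heat flows inward; heat gain = 196 W.)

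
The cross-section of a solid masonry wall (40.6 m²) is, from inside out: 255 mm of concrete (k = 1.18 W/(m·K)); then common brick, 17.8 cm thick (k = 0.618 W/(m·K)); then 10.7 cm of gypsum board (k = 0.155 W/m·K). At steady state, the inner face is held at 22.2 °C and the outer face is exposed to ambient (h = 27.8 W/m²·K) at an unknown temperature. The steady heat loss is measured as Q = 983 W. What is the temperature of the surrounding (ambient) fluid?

T_out = -7.59 °C

Sum the resistances:
  R_concrete = L/(kA) = 0.255/(1.18·40.6) = 0.005323 K/W
  R_common brick = L/(kA) = 0.178/(0.618·40.6) = 0.007094 K/W
  R_gypsum board = L/(kA) = 0.107/(0.155·40.6) = 0.01700 K/W
  R_conv,out = 1/(hA) = 1/(27.8·40.6) = 8.860×10^-4 K/W
ΣR = 0.03031 K/W
ΔT = Q·ΣR = 983 × 0.03031 = 29.79 K
Heat flows outward, so T_out = T_in − ΔT = 22.2 − 29.79 = -7.59 °C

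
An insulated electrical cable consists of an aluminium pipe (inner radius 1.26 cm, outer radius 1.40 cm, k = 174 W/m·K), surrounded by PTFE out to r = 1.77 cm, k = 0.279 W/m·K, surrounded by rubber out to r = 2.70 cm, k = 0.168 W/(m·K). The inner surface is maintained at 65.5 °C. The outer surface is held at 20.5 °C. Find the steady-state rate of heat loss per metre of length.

Q' = 84.3 W/m

Resistance network (inner→outer):
  R'_aluminium = ln(0.0140/0.0126)/(2πk) = 0.1054/(2π·174) = 9.637×10^-5 m·K/W
  R'_PTFE = ln(0.0177/0.0140)/(2πk) = 0.2345/(2π·0.279) = 0.1338 m·K/W
  R'_rubber = ln(0.0270/0.0177)/(2πk) = 0.4223/(2π·0.168) = 0.4000 m·K/W
ΣR = 9.637×10^-5 + 0.1338 + 0.4000 = 0.5339 m·K/W
Q' = ΔT/ΣR = (65.5 °C − 20.5 °C)/0.5339 = 84.3 W/m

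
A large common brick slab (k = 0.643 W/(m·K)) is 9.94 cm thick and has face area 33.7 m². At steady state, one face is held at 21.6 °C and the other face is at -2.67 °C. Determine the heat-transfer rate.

Q = 5290 W

Q = kA·ΔT/L = 0.643 × 33.7 × |21.6 °C − -2.67 °C| / 0.0994 = 5290 W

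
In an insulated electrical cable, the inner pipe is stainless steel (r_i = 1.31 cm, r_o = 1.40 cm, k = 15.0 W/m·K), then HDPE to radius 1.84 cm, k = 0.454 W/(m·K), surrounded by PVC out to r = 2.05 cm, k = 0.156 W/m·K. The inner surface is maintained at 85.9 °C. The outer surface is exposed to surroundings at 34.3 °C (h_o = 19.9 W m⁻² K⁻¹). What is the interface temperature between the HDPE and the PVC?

T = 77.6 °C

Resistance network (inner→outer):
  R'_stainless steel = ln(0.0140/0.0131)/(2πk) = 0.06645/(2π·15.0) = 7.050×10^-4 m·K/W
  R'_HDPE = ln(0.0184/0.0140)/(2πk) = 0.2733/(2π·0.454) = 0.09581 m·K/W
  R'_PVC = ln(0.0205/0.0184)/(2πk) = 0.1081/(2π·0.156) = 0.1103 m·K/W
  R'_conv,out = 1/(2πr h) = 1/(2π·0.0205·19.9) = 0.3901 m·K/W
ΣR = 7.050×10^-4 + 0.09581 + 0.1103 + 0.3901 = 0.5969 m·K/W
Q' = ΔT/ΣR = (85.9 °C − 34.3 °C)/0.5969 = 86.45 W/m
From the inner boundary to the HDPE/PVC interface, ΣR_partial = 0.09652 m·K/W.
T_interface = T_in − Q'·ΣR_partial = 85.9 °C − (86.45)(0.09652) = 77.6 °C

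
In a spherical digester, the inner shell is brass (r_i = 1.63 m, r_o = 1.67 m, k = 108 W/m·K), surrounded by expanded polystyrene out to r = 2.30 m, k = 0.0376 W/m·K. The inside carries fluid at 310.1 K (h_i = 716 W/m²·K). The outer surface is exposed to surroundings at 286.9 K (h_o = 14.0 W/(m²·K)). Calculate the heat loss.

Treat each layer as a resistance in series:
  R_conv,in = 1/(4πr²h) = 1/(4π·1.63²·716) = 4.183×10^-5 K/W
  R_brass = (1/1.63 − 1/1.67)/(4πk) = 0.01469/(4π·108) = 1.083×10^-5 K/W
  R_expanded polystyrene = (1/1.67 − 1/2.30)/(4πk) = 0.1640/(4π·0.0376) = 0.3471 K/W
  R_conv,out = 1/(4πr²h) = 1/(4π·2.30²·14.0) = 0.001075 K/W
ΣR = 4.183×10^-5 + 1.083×10^-5 + 0.3471 + 0.001075 = 0.3482 K/W
Q = ΔT/ΣR = (310.1 K − 286.9 K)/0.3482 = 66.6 W

Q = 66.6 W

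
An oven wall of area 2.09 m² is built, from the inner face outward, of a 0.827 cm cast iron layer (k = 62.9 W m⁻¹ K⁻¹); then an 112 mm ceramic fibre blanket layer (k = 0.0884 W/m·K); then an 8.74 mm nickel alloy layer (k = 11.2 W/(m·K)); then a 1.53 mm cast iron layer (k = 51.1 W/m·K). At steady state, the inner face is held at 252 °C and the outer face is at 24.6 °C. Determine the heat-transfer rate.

Q = 375 W

Resistance network (inner→outer):
  R_cast iron = L/(kA) = 0.00827/(62.9·2.09) = 6.291×10^-5 K/W
  R_ceramic fibre blanket = L/(kA) = 0.112/(0.0884·2.09) = 0.6062 K/W
  R_nickel alloy = L/(kA) = 0.00874/(11.2·2.09) = 3.734×10^-4 K/W
  R_cast iron = L/(kA) = 0.00153/(51.1·2.09) = 1.433×10^-5 K/W
ΣR = 6.291×10^-5 + 0.6062 + 3.734×10^-4 + 1.433×10^-5 = 0.6067 K/W
Q = ΔT/ΣR = (252 °C − 24.6 °C)/0.6067 = 375 W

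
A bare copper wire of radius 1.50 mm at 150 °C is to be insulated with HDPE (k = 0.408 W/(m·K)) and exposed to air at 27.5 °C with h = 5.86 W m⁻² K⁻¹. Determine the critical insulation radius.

r_cr = 6.96 cm

For a cylinder, r_cr = k_ins/h = 0.408/5.86 = 0.0696 m = 6.96 cm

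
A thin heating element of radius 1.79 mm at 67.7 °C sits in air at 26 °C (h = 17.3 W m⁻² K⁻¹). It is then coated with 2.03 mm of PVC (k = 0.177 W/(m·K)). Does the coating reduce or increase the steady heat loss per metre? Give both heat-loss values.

increases: 8.11 → 13.5 W/m

Critical radius for a cylinder: r_cr = k/h = 0.0102 m = 1.02 cm.
Outer radius after coating: r₂ = 0.00179 + 0.00203 = 0.00382 m.
Since r₁ < r_cr and r₂ ≤ r_cr, the coating moves toward the maximum at r_cr — heat loss rises.
Bare: R = 1/(2πr₁h) = 5.140 m·K/W; Q = 41.7/5.140 = 8.11 W/m.
Coated: R = R_cond + R_conv = 3.090 m·K/W; Q = 41.7/3.090 = 13.5 W/m.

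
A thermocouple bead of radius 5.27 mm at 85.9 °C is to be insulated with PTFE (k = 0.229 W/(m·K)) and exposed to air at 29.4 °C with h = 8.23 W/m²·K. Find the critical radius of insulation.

For a sphere, r_cr = 2k_ins/h = 2·0.229/8.23 = 0.0557 m = 5.57 cm

r_cr = 5.57 cm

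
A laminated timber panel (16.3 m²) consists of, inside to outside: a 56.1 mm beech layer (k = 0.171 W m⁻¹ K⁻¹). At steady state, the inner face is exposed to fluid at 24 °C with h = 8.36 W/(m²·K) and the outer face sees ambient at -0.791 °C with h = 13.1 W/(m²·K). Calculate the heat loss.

Resistance network (inner→outer):
  R_conv,in = 1/(hA) = 1/(8.36·16.3) = 0.007338 K/W
  R_beech = L/(kA) = 0.0561/(0.171·16.3) = 0.02013 K/W
  R_conv,out = 1/(hA) = 1/(13.1·16.3) = 0.004683 K/W
ΣR = 0.007338 + 0.02013 + 0.004683 = 0.03215 K/W
Q = ΔT/ΣR = (24 °C − -0.791 °C)/0.03215 = 771 W

Q = 771 W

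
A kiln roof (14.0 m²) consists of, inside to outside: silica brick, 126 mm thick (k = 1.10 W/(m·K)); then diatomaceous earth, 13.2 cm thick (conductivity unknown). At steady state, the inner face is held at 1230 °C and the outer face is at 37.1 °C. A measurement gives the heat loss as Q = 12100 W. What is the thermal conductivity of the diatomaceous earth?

ΣR = ΔT/Q = |1230 − 37.1|/12100 = 0.09859 K/W
Known resistances:
  R_silica brick = L/(kA) = 0.126/(1.10·14.0) = 0.008182 K/W
R_diatomaceous earth = ΣR − ΣR_known = 0.09859 − 0.008182 = 0.09041 K/W
L/(kA) = 0.09041 ⇒ k = 0.132/(0.09041·14.0) = 0.104 W/m·K

k = 0.104 W/m·K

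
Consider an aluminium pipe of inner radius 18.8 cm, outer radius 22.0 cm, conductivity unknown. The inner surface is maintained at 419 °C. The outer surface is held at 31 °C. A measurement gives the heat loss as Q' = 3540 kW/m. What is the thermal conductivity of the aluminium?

k = 228 W/m·K

ΣR = ΔT/Q' = |419 − 31|/3.54×10^6 = 1.096×10^-4 m·K/W
ln(r₂/r₁)/(2πk) = 1.096×10^-4 ⇒ k = 0.1572/(2π·1.096×10^-4) = 228 W/m·K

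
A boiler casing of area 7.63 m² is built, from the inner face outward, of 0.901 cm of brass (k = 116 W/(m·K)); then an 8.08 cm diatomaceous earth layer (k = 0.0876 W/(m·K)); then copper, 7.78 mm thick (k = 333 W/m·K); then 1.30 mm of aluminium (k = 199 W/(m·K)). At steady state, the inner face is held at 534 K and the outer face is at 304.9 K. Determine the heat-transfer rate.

Series thermal resistances, inner to outer:
  R_brass = L/(kA) = 0.00901/(116·7.63) = 1.018×10^-5 K/W
  R_diatomaceous earth = L/(kA) = 0.0808/(0.0876·7.63) = 0.1209 K/W
  R_copper = L/(kA) = 0.00778/(333·7.63) = 3.062×10^-6 K/W
  R_aluminium = L/(kA) = 0.00130/(199·7.63) = 8.562×10^-7 K/W
ΣR = 1.018×10^-5 + 0.1209 + 3.062×10^-6 + 8.562×10^-7 = 0.1209 K/W
Q = ΔT/ΣR = (534 K − 304.9 K)/0.1209 = 1890 W

Q = 1890 W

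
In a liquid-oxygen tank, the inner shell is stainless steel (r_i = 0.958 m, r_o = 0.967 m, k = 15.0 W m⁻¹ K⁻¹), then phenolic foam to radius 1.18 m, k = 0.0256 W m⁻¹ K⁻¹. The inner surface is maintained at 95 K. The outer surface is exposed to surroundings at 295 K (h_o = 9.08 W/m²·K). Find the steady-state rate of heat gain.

Q = 341 W

Treat each layer as a resistance in series:
  R_stainless steel = (1/0.958 − 1/0.967)/(4πk) = 0.009715/(4π·15.0) = 5.154×10^-5 K/W
  R_phenolic foam = (1/0.967 − 1/1.18)/(4πk) = 0.1867/(4π·0.0256) = 0.5803 K/W
  R_conv,out = 1/(4πr²h) = 1/(4π·1.18²·9.08) = 0.006294 K/W
ΣR = 5.154×10^-5 + 0.5803 + 0.006294 = 0.5866 K/W
Q = ΔT/ΣR = (95 K − 295 K)/0.5866 = -341 W
(Negative Q ⇒ heat flows inward; heat gain = 341 W.)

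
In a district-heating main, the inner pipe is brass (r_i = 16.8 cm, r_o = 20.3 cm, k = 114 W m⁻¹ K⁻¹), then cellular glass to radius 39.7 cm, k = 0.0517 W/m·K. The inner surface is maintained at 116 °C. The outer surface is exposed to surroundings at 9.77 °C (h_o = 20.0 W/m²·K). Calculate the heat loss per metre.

Treat each layer as a resistance in series:
  R'_brass = ln(0.203/0.168)/(2πk) = 0.1892/(2π·114) = 2.642×10^-4 m·K/W
  R'_cellular glass = ln(0.397/0.203)/(2πk) = 0.6707/(2π·0.0517) = 2.065 m·K/W
  R'_conv,out = 1/(2πr h) = 1/(2π·0.397·20.0) = 0.02004 m·K/W
ΣR = 2.642×10^-4 + 2.065 + 0.02004 = 2.085 m·K/W
Q' = ΔT/ΣR = (116 °C − 9.77 °C)/2.085 = 50.9 W/m

Q' = 50.9 W/m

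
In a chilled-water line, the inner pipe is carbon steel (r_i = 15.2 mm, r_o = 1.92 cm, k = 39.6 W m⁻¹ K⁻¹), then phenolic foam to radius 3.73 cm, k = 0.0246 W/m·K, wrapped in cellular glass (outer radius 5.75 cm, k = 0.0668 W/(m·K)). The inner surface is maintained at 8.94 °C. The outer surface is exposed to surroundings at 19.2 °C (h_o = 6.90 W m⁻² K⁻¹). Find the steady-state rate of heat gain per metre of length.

Treat each layer as a resistance in series:
  R'_carbon steel = ln(0.0192/0.0152)/(2πk) = 0.2336/(2π·39.6) = 9.389×10^-4 m·K/W
  R'_phenolic foam = ln(0.0373/0.0192)/(2πk) = 0.6641/(2π·0.0246) = 4.296 m·K/W
  R'_cellular glass = ln(0.0575/0.0373)/(2πk) = 0.4328/(2π·0.0668) = 1.031 m·K/W
  R'_conv,out = 1/(2πr h) = 1/(2π·0.0575·6.90) = 0.4011 m·K/W
ΣR = 9.389×10^-4 + 4.296 + 1.031 + 0.4011 = 5.729 m·K/W
Q' = ΔT/ΣR = (8.94 °C − 19.2 °C)/5.729 = -1.79 W/m
(Negative Q' ⇒ heat flows inward; heat gain = 1.79 W/m.)

Q' = 1.79 W/m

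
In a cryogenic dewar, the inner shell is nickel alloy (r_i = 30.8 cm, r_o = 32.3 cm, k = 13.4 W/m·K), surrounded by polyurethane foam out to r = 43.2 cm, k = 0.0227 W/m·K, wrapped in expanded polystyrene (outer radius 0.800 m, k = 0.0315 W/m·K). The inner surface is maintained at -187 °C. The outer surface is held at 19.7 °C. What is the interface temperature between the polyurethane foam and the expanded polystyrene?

Treat each layer as a resistance in series:
  R_nickel alloy = (1/0.308 − 1/0.323)/(4πk) = 0.1508/(4π·13.4) = 8.954×10^-4 K/W
  R_polyurethane foam = (1/0.323 − 1/0.432)/(4πk) = 0.7812/(4π·0.0227) = 2.738 K/W
  R_expanded polystyrene = (1/0.432 − 1/0.800)/(4πk) = 1.065/(4π·0.0315) = 2.690 K/W
ΣR = 8.954×10^-4 + 2.738 + 2.690 = 5.429 K/W
Q = ΔT/ΣR = (-187 °C − 19.7 °C)/5.429 = -38.07 W
From the inner boundary to the polyurethane foam/expanded polystyrene interface, ΣR_partial = 2.739 K/W.
T_interface = T_in − Q·ΣR_partial = -187 °C − (-38.07)(2.739) = -82.7 °C

T = -82.7 °C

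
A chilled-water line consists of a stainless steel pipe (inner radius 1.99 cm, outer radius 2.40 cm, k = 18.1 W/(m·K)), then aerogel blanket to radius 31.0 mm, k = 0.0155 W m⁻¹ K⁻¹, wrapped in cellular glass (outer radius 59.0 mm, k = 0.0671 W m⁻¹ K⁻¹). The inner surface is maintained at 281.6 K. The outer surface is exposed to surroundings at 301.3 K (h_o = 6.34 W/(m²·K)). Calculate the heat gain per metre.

Q' = 4.30 W/m

Treat each layer as a resistance in series:
  R'_stainless steel = ln(0.0240/0.0199)/(2πk) = 0.1873/(2π·18.1) = 0.001647 m·K/W
  R'_aerogel blanket = ln(0.0310/0.0240)/(2πk) = 0.2559/(2π·0.0155) = 2.628 m·K/W
  R'_cellular glass = ln(0.0590/0.0310)/(2πk) = 0.6436/(2π·0.0671) = 1.526 m·K/W
  R'_conv,out = 1/(2πr h) = 1/(2π·0.0590·6.34) = 0.4255 m·K/W
ΣR = 0.001647 + 2.628 + 1.526 + 0.4255 = 4.581 m·K/W
Q' = ΔT/ΣR = (281.6 K − 301.3 K)/4.581 = -4.30 W/m
(Negative Q' ⇒ heat flows inward; heat gain = 4.30 W/m.)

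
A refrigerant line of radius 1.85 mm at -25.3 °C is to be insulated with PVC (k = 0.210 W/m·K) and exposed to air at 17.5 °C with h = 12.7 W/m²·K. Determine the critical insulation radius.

For a cylinder, r_cr = k_ins/h = 0.210/12.7 = 0.0165 m = 1.65 cm

r_cr = 1.65 cm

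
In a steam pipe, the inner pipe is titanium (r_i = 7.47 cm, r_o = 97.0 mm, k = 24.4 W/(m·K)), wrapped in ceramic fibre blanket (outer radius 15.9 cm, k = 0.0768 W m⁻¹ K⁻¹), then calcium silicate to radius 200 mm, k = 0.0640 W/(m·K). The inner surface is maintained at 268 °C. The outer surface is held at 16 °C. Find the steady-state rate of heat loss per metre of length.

Q' = 158 W/m

Series thermal resistances, inner to outer:
  R'_titanium = ln(0.0970/0.0747)/(2πk) = 0.2612/(2π·24.4) = 0.001704 m·K/W
  R'_ceramic fibre blanket = ln(0.159/0.0970)/(2πk) = 0.4942/(2π·0.0768) = 1.024 m·K/W
  R'_calcium silicate = ln(0.200/0.159)/(2πk) = 0.2294/(2π·0.0640) = 0.5705 m·K/W
ΣR = 0.001704 + 1.024 + 0.5705 = 1.596 m·K/W
Q' = ΔT/ΣR = (268 °C − 16 °C)/1.596 = 158 W/m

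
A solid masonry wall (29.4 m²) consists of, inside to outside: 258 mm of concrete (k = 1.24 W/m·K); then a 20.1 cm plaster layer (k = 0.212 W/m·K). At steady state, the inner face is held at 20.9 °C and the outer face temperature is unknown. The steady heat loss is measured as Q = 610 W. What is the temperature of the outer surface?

Series resistances:
  R_concrete = L/(kA) = 0.258/(1.24·29.4) = 0.007077 K/W
  R_plaster = L/(kA) = 0.201/(0.212·29.4) = 0.03225 K/W
ΣR = 0.03933 K/W
ΔT = Q·ΣR = 610 × 0.03933 = 23.99 K
Heat flows outward, so T_out = T_in − ΔT = 20.9 − 23.99 = -3.09 °C

T_out = -3.09 °C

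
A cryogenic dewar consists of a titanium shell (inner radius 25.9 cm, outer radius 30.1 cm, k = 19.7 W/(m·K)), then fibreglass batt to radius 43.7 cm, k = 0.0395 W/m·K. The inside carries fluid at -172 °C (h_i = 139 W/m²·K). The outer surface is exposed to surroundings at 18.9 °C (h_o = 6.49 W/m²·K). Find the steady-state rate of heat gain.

Q = 88.5 W

Series thermal resistances, inner to outer:
  R_conv,in = 1/(4πr²h) = 1/(4π·0.259²·139) = 0.008534 K/W
  R_titanium = (1/0.259 − 1/0.301)/(4πk) = 0.5387/(4π·19.7) = 0.002176 K/W
  R_fibreglass batt = (1/0.301 − 1/0.437)/(4πk) = 1.034/(4π·0.0395) = 2.083 K/W
  R_conv,out = 1/(4πr²h) = 1/(4π·0.437²·6.49) = 0.06421 K/W
ΣR = 0.008534 + 0.002176 + 2.083 + 0.06421 = 2.158 K/W
Q = ΔT/ΣR = (-172 °C − 18.9 °C)/2.158 = -88.5 W
(Negative Q ⇒ heat flows inward; heat gain = 88.5 W.)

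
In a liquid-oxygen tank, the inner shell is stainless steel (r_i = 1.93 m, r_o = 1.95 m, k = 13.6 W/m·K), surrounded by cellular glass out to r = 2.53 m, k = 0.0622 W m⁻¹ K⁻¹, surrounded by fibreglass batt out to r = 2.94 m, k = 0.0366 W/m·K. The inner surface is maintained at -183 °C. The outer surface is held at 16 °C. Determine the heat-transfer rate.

Treat each layer as a resistance in series:
  R_stainless steel = (1/1.93 − 1/1.95)/(4πk) = 0.005314/(4π·13.6) = 3.109×10^-5 K/W
  R_cellular glass = (1/1.95 − 1/2.53)/(4πk) = 0.1176/(4π·0.0622) = 0.1504 K/W
  R_fibreglass batt = (1/2.53 − 1/2.94)/(4πk) = 0.05512/(4π·0.0366) = 0.1198 K/W
ΣR = 3.109×10^-5 + 0.1504 + 0.1198 = 0.2702 K/W
Q = ΔT/ΣR = (-183 °C − 16 °C)/0.2702 = -736 W
(Negative Q ⇒ heat flows inward; heat gain = 736 W.)

Q = 736 W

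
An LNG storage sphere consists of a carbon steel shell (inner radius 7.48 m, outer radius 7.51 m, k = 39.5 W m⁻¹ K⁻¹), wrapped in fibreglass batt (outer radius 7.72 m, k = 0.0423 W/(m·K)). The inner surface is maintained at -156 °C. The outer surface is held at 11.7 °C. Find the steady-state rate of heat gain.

Treat each layer as a resistance in series:
  R_carbon steel = (1/7.48 − 1/7.51)/(4πk) = 5.340×10^-4/(4π·39.5) = 1.076×10^-6 K/W
  R_fibreglass batt = (1/7.51 − 1/7.72)/(4πk) = 0.003622/(4π·0.0423) = 0.006814 K/W
ΣR = 1.076×10^-6 + 0.006814 = 0.006815 K/W
Q = ΔT/ΣR = (-156 °C − 11.7 °C)/0.006815 = -24600 W
(Negative Q ⇒ heat flows inward; heat gain = 24600 W.)

Q = 24.6 kW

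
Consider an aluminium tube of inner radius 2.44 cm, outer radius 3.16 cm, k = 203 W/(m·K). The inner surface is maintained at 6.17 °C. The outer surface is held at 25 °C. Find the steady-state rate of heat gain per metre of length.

Q' = 92900 W/m

Q' = 2πk·ΔT/ln(r₂/r₁) = 2π × 203 × 18.83 / ln(0.0316/0.0244) = 92900 W/m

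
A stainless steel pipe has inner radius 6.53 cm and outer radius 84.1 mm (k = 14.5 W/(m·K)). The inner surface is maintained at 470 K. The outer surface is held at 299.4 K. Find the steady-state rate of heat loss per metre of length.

Q' = 2πk·ΔT/ln(r₂/r₁) = 2π × 14.5 × 170.6 / ln(0.0841/0.0653) = 61400 W/m

Q' = 61400 W/m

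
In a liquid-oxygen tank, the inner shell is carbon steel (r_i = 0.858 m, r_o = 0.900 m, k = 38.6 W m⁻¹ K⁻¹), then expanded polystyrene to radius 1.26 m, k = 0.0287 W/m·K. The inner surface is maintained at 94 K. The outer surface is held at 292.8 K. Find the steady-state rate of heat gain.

Q = 226 W

Series thermal resistances, inner to outer:
  R_carbon steel = (1/0.858 − 1/0.900)/(4πk) = 0.05439/(4π·38.6) = 1.121×10^-4 K/W
  R_expanded polystyrene = (1/0.900 − 1/1.26)/(4πk) = 0.3175/(4π·0.0287) = 0.8802 K/W
ΣR = 1.121×10^-4 + 0.8802 = 0.8803 K/W
Q = ΔT/ΣR = (94 K − 292.8 K)/0.8803 = -226 W
(Negative Q ⇒ heat flows inward; heat gain = 226 W.)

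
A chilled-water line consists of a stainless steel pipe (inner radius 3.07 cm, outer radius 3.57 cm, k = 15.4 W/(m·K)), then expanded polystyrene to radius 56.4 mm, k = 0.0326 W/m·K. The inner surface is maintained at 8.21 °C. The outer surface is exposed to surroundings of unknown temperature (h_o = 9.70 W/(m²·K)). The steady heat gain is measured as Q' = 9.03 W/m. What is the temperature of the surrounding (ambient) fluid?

Sum the resistances:
  R'_stainless steel = ln(0.0357/0.0307)/(2πk) = 0.1509/(2π·15.4) = 0.001559 m·K/W
  R'_expanded polystyrene = ln(0.0564/0.0357)/(2πk) = 0.4573/(2π·0.0326) = 2.233 m·K/W
  R'_conv,out = 1/(2πr h) = 1/(2π·0.0564·9.70) = 0.2909 m·K/W
ΣR = 2.525 m·K/W
ΔT = Q'·ΣR = 9.03 × 2.525 = 22.80 K
Heat flows inward, so T_out = T_in + ΔT = 8.21 + 22.80 = 31.0 °C

T_out = 31.0 °C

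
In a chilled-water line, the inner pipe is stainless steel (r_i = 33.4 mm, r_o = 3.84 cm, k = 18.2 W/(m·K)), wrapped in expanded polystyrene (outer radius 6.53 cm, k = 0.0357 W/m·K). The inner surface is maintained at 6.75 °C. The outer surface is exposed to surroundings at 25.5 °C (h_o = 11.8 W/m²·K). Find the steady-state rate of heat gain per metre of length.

Treat each layer as a resistance in series:
  R'_stainless steel = ln(0.0384/0.0334)/(2πk) = 0.1395/(2π·18.2) = 0.001220 m·K/W
  R'_expanded polystyrene = ln(0.0653/0.0384)/(2πk) = 0.5309/(2π·0.0357) = 2.367 m·K/W
  R'_conv,out = 1/(2πr h) = 1/(2π·0.0653·11.8) = 0.2065 m·K/W
ΣR = 0.001220 + 2.367 + 0.2065 = 2.575 m·K/W
Q' = ΔT/ΣR = (6.75 °C − 25.5 °C)/2.575 = -7.28 W/m
(Negative Q' ⇒ heat flows inward; heat gain = 7.28 W/m.)

Q' = 7.28 W/m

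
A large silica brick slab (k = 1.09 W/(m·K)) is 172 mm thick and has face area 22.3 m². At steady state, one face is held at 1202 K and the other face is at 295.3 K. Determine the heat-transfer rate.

Q = kA·ΔT/L = 1.09 × 22.3 × |1202 K − 295.3 K| / 0.172 = 1.28×10^5 W

Q = 1.28×10^5 W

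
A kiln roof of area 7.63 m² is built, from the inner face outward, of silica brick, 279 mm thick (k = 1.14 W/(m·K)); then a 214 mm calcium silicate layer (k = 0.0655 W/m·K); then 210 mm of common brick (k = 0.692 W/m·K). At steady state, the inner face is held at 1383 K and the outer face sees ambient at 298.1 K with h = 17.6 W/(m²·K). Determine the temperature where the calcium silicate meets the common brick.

T = 399 K

Series thermal resistances, inner to outer:
  R_silica brick = L/(kA) = 0.279/(1.14·7.63) = 0.03208 K/W
  R_calcium silicate = L/(kA) = 0.214/(0.0655·7.63) = 0.4282 K/W
  R_common brick = L/(kA) = 0.210/(0.692·7.63) = 0.03977 K/W
  R_conv,out = 1/(hA) = 1/(17.6·7.63) = 0.007447 K/W
ΣR = 0.03208 + 0.4282 + 0.03977 + 0.007447 = 0.5075 K/W
Q = ΔT/ΣR = (1383 K − 298.1 K)/0.5075 = 2138 W
From the inner boundary to the calcium silicate/common brick interface, ΣR_partial = 0.4603 K/W.
T_interface = T_in − Q·ΣR_partial = 1383 K − (2138)(0.4603) = 399 K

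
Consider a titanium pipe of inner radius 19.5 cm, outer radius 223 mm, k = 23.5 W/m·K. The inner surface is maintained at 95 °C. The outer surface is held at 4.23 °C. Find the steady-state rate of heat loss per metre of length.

Q' = 99900 W/m

Q' = 2πk·ΔT/ln(r₂/r₁) = 2π × 23.5 × 90.77 / ln(0.223/0.195) = 99900 W/m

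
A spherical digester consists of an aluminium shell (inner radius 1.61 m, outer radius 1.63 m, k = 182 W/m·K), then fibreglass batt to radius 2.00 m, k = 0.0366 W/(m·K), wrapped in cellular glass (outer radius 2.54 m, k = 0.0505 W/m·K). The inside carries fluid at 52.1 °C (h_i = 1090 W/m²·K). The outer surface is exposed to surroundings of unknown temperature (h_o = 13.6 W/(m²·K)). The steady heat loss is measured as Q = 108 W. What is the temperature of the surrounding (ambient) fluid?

T_out = 7.26 °C

Series resistances:
  R_conv,in = 1/(4πr²h) = 1/(4π·1.61²·1090) = 2.817×10^-5 K/W
  R_aluminium = (1/1.61 − 1/1.63)/(4πk) = 0.007621/(4π·182) = 3.332×10^-6 K/W
  R_fibreglass batt = (1/1.63 − 1/2.00)/(4πk) = 0.1135/(4π·0.0366) = 0.2468 K/W
  R_cellular glass = (1/2.00 − 1/2.54)/(4πk) = 0.1063/(4π·0.0505) = 0.1675 K/W
  R_conv,out = 1/(4πr²h) = 1/(4π·2.54²·13.6) = 9.070×10^-4 K/W
ΣR = 0.4152 K/W
ΔT = Q·ΣR = 108 × 0.4152 = 44.84 K
Heat flows outward, so T_out = T_in − ΔT = 52.1 − 44.84 = 7.26 °C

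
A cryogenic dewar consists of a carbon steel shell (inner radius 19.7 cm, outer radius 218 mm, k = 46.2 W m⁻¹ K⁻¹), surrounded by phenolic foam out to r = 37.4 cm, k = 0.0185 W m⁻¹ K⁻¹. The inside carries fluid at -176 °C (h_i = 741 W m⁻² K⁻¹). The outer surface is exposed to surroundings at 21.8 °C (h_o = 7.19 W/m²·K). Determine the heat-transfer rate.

Resistance network (inner→outer):
  R_conv,in = 1/(4πr²h) = 1/(4π·0.197²·741) = 0.002767 K/W
  R_carbon steel = (1/0.197 − 1/0.218)/(4πk) = 0.4890/(4π·46.2) = 8.423×10^-4 K/W
  R_phenolic foam = (1/0.218 − 1/0.374)/(4πk) = 1.913/(4π·0.0185) = 8.230 K/W
  R_conv,out = 1/(4πr²h) = 1/(4π·0.374²·7.19) = 0.07913 K/W
ΣR = 0.002767 + 8.423×10^-4 + 8.230 + 0.07913 = 8.313 K/W
Q = ΔT/ΣR = (-176 °C − 21.8 °C)/8.313 = -23.8 W
(Negative Q ⇒ heat flows inward; heat gain = 23.8 W.)

Q = 23.8 W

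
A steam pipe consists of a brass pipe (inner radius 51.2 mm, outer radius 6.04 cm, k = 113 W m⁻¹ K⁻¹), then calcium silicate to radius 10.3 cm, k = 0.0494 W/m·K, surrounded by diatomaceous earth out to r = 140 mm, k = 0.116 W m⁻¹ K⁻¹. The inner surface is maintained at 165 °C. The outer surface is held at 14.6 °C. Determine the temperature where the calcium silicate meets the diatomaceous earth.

Treat each layer as a resistance in series:
  R'_brass = ln(0.0604/0.0512)/(2πk) = 0.1652/(2π·113) = 2.327×10^-4 m·K/W
  R'_calcium silicate = ln(0.103/0.0604)/(2πk) = 0.5337/(2π·0.0494) = 1.720 m·K/W
  R'_diatomaceous earth = ln(0.140/0.103)/(2πk) = 0.3069/(2π·0.116) = 0.4211 m·K/W
ΣR = 2.327×10^-4 + 1.720 + 0.4211 = 2.141 m·K/W
Q' = ΔT/ΣR = (165 °C − 14.6 °C)/2.141 = 70.25 W/m
From the inner boundary to the calcium silicate/diatomaceous earth interface, ΣR_partial = 1.720 m·K/W.
T_interface = T_in − Q'·ΣR_partial = 165 °C − (70.25)(1.720) = 44.2 °C

T = 44.2 °C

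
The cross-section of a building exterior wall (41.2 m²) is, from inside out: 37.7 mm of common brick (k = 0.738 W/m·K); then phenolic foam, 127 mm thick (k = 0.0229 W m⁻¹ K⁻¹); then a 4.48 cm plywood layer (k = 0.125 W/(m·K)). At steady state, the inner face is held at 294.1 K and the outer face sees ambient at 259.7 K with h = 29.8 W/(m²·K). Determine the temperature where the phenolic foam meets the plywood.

Resistance network (inner→outer):
  R_common brick = L/(kA) = 0.0377/(0.738·41.2) = 0.001240 K/W
  R_phenolic foam = L/(kA) = 0.127/(0.0229·41.2) = 0.1346 K/W
  R_plywood = L/(kA) = 0.0448/(0.125·41.2) = 0.008699 K/W
  R_conv,out = 1/(hA) = 1/(29.8·41.2) = 8.145×10^-4 K/W
ΣR = 0.001240 + 0.1346 + 0.008699 + 8.145×10^-4 = 0.1454 K/W
Q = ΔT/ΣR = (294.1 K − 259.7 K)/0.1454 = 236.6 W
From the inner boundary to the phenolic foam/plywood interface, ΣR_partial = 0.1358 K/W.
T_interface = T_in − Q·ΣR_partial = 294.1 K − (236.6)(0.1358) = 262.0 K

T = 262.0 K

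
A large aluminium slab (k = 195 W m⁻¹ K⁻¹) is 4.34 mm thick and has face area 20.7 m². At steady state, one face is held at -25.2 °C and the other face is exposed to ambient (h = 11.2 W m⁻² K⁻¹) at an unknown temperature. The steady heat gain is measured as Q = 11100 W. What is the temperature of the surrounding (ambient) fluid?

Series resistances:
  R_aluminium = L/(kA) = 0.00434/(195·20.7) = 1.075×10^-6 K/W
  R_conv,out = 1/(hA) = 1/(11.2·20.7) = 0.004313 K/W
ΣR = 0.004314 K/W
ΔT = Q·ΣR = 11100 × 0.004314 = 47.89 K
Heat flows inward, so T_out = T_in + ΔT = -25.2 + 47.89 = 22.7 °C

T_out = 22.7 °C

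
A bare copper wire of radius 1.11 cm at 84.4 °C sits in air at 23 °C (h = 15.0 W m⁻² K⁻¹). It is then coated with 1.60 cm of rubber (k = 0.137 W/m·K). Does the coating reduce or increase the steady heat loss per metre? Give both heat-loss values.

reduces: 64.2 → 43.0 W/m

Critical radius for a cylinder: r_cr = k/h = 0.00913 m = 0.913 cm.
Outer radius after coating: r₂ = 0.0111 + 0.0160 = 0.0271 m.
Since r₁ ≥ r_cr, any added insulation reduces the heat loss.
Bare: R = 1/(2πr₁h) = 0.9559 m·K/W; Q = 61.4/0.9559 = 64.2 W/m.
Coated: R = R_cond + R_conv = 1.428 m·K/W; Q = 61.4/1.428 = 43.0 W/m.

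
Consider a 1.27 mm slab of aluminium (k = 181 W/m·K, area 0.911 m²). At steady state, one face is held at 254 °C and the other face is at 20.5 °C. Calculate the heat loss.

Q = 3.03×10^7 W

Q = kA·ΔT/L = 181 × 0.911 × |254 °C − 20.5 °C| / 0.00127 = 3.03×10^7 W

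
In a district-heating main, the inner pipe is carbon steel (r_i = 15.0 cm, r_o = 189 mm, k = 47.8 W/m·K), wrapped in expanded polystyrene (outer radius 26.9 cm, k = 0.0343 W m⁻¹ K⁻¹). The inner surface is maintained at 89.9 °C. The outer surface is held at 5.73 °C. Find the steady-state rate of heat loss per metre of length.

Q' = 51.4 W/m

Treat each layer as a resistance in series:
  R'_carbon steel = ln(0.189/0.150)/(2πk) = 0.2311/(2π·47.8) = 7.695×10^-4 m·K/W
  R'_expanded polystyrene = ln(0.269/0.189)/(2πk) = 0.3530/(2π·0.0343) = 1.638 m·K/W
ΣR = 7.695×10^-4 + 1.638 = 1.639 m·K/W
Q' = ΔT/ΣR = (89.9 °C − 5.73 °C)/1.639 = 51.4 W/m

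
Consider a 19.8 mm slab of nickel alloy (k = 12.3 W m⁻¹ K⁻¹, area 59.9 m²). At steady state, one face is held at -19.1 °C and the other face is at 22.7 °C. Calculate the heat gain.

Q = kA·ΔT/L = 12.3 × 59.9 × |-19.1 °C − 22.7 °C| / 0.0198 = 1.56×10^6 W

Q = 1560 kW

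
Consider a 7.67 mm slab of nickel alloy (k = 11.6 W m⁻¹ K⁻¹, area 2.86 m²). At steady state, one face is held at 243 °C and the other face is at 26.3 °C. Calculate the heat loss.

Q = 9.37×10^5 W

Q = kA·ΔT/L = 11.6 × 2.86 × |243 °C − 26.3 °C| / 0.00767 = 9.37×10^5 W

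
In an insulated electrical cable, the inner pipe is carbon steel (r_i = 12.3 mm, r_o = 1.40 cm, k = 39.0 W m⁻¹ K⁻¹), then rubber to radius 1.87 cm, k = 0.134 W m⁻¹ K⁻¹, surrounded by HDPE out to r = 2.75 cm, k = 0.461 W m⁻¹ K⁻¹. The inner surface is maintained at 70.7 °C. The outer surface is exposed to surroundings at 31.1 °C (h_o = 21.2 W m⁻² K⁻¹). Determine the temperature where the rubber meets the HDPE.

T = 52.5 °C

Series thermal resistances, inner to outer:
  R'_carbon steel = ln(0.0140/0.0123)/(2πk) = 0.1295/(2π·39.0) = 5.283×10^-4 m·K/W
  R'_rubber = ln(0.0187/0.0140)/(2πk) = 0.2895/(2π·0.134) = 0.3438 m·K/W
  R'_HDPE = ln(0.0275/0.0187)/(2πk) = 0.3857/(2π·0.461) = 0.1331 m·K/W
  R'_conv,out = 1/(2πr h) = 1/(2π·0.0275·21.2) = 0.2730 m·K/W
ΣR = 5.283×10^-4 + 0.3438 + 0.1331 + 0.2730 = 0.7504 m·K/W
Q' = ΔT/ΣR = (70.7 °C − 31.1 °C)/0.7504 = 52.77 W/m
From the inner boundary to the rubber/HDPE interface, ΣR_partial = 0.3443 m·K/W.
T_interface = T_in − Q'·ΣR_partial = 70.7 °C − (52.77)(0.3443) = 52.5 °C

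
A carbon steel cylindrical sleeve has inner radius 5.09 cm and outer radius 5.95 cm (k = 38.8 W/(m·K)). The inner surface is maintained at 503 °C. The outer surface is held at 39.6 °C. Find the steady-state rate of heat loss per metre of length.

Q' = 2πk·ΔT/ln(r₂/r₁) = 2π × 38.8 × 463.4 / ln(0.0595/0.0509) = 7.24×10^5 W/m

Q' = 724 kW/m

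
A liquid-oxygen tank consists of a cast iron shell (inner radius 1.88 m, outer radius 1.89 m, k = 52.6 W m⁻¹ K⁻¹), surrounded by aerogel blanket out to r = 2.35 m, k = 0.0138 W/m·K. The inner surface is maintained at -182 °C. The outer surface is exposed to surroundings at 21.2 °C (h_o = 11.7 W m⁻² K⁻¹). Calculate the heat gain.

Resistance network (inner→outer):
  R_cast iron = (1/1.88 − 1/1.89)/(4πk) = 0.002814/(4π·52.6) = 4.258×10^-6 K/W
  R_aerogel blanket = (1/1.89 − 1/2.35)/(4πk) = 0.1036/(4π·0.0138) = 0.5972 K/W
  R_conv,out = 1/(4πr²h) = 1/(4π·2.35²·11.7) = 0.001232 K/W
ΣR = 4.258×10^-6 + 0.5972 + 0.001232 = 0.5984 K/W
Q = ΔT/ΣR = (-182 °C − 21.2 °C)/0.5984 = -340 W
(Negative Q ⇒ heat flows inward; heat gain = 340 W.)

Q = 340 W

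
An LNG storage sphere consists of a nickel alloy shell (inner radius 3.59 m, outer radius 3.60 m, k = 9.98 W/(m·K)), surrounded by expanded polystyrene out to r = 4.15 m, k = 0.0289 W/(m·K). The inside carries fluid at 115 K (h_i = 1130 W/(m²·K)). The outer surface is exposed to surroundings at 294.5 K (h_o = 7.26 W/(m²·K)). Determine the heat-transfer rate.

Treat each layer as a resistance in series:
  R_conv,in = 1/(4πr²h) = 1/(4π·3.59²·1130) = 5.464×10^-6 K/W
  R_nickel alloy = (1/3.59 − 1/3.60)/(4πk) = 7.738×10^-4/(4π·9.98) = 6.170×10^-6 K/W
  R_expanded polystyrene = (1/3.60 − 1/4.15)/(4πk) = 0.03681/(4π·0.0289) = 0.1014 K/W
  R_conv,out = 1/(4πr²h) = 1/(4π·4.15²·7.26) = 6.364×10^-4 K/W
ΣR = 5.464×10^-6 + 6.170×10^-6 + 0.1014 + 6.364×10^-4 = 0.1020 K/W
Q = ΔT/ΣR = (115 K − 294.5 K)/0.1020 = -1760 W
(Negative Q ⇒ heat flows inward; heat gain = 1760 W.)

Q = 1760 W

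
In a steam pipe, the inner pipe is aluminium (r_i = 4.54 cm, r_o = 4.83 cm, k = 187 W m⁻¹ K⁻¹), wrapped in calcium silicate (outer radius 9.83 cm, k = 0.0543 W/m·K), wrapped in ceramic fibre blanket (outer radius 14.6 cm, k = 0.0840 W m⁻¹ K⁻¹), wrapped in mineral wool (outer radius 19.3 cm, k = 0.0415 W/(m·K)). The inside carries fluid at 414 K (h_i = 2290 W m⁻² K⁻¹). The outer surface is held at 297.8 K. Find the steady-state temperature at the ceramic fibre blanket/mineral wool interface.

Treat each layer as a resistance in series:
  R'_conv,in = 1/(2πr h) = 1/(2π·0.0454·2290) = 0.001531 m·K/W
  R'_aluminium = ln(0.0483/0.0454)/(2πk) = 0.06192/(2π·187) = 5.270×10^-5 m·K/W
  R'_calcium silicate = ln(0.0983/0.0483)/(2πk) = 0.7106/(2π·0.0543) = 2.083 m·K/W
  R'_ceramic fibre blanket = ln(0.146/0.0983)/(2πk) = 0.3956/(2π·0.0840) = 0.7495 m·K/W
  R'_mineral wool = ln(0.193/0.146)/(2πk) = 0.2791/(2π·0.0415) = 1.070 m·K/W
ΣR = 0.001531 + 5.270×10^-5 + 2.083 + 0.7495 + 1.070 = 3.904 m·K/W
Q' = ΔT/ΣR = (414 K − 297.8 K)/3.904 = 29.76 W/m
From the inner boundary to the ceramic fibre blanket/mineral wool interface, ΣR_partial = 2.834 m·K/W.
T_interface = T_in − Q'·ΣR_partial = 414 K − (29.76)(2.834) = 329.7 K

T = 329.7 K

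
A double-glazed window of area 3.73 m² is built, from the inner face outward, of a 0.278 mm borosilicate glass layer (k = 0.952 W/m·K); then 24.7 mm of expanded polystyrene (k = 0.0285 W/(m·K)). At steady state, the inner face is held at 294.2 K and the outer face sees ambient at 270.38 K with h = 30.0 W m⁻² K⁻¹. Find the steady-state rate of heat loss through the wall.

Q = 98.7 W

Resistance network (inner→outer):
  R_borosilicate glass = L/(kA) = 2.78×10^-4/(0.952·3.73) = 7.829×10^-5 K/W
  R_expanded polystyrene = L/(kA) = 0.0247/(0.0285·3.73) = 0.2324 K/W
  R_conv,out = 1/(hA) = 1/(30.0·3.73) = 0.008937 K/W
ΣR = 7.829×10^-5 + 0.2324 + 0.008937 = 0.2414 K/W
Q = ΔT/ΣR = (294.2 K − 270.38 K)/0.2414 = 98.7 W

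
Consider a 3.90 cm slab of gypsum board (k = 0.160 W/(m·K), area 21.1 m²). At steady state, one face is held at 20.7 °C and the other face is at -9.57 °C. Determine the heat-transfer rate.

Q = 2.62 kW

Q = kA·ΔT/L = 0.160 × 21.1 × |20.7 °C − -9.57 °C| / 0.0390 = 2620 W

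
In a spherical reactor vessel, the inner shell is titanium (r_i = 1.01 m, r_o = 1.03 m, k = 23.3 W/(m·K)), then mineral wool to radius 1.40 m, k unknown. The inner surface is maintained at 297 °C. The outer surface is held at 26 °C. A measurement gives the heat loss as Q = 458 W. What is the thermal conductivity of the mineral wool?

ΣR = ΔT/Q = |297 − 26|/458 = 0.5917 K/W
Known resistances:
  R_titanium = (1/1.01 − 1/1.03)/(4πk) = 0.01923/(4π·23.3) = 6.566×10^-5 K/W
R_mineral wool = ΣR − ΣR_known = 0.5917 − 6.566×10^-5 = 0.5916 K/W
(1/r₁−1/r₂)/(4πk) = 0.5916 ⇒ k = 0.2566/(4π·0.5916) = 0.0345 W/m·K

k = 0.0345 W/m·K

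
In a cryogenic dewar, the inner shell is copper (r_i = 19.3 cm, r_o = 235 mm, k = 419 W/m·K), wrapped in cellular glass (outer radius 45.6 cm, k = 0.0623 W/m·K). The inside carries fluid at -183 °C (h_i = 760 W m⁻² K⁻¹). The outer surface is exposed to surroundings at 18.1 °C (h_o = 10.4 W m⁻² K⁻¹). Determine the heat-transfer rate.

Q = 75.2 W

Series thermal resistances, inner to outer:
  R_conv,in = 1/(4πr²h) = 1/(4π·0.193²·760) = 0.002811 K/W
  R_copper = (1/0.193 − 1/0.235)/(4πk) = 0.9260/(4π·419) = 1.759×10^-4 K/W
  R_cellular glass = (1/0.235 − 1/0.456)/(4πk) = 2.062/(4π·0.0623) = 2.634 K/W
  R_conv,out = 1/(4πr²h) = 1/(4π·0.456²·10.4) = 0.03680 K/W
ΣR = 0.002811 + 1.759×10^-4 + 2.634 + 0.03680 = 2.674 K/W
Q = ΔT/ΣR = (-183 °C − 18.1 °C)/2.674 = -75.2 W
(Negative Q ⇒ heat flows inward; heat gain = 75.2 W.)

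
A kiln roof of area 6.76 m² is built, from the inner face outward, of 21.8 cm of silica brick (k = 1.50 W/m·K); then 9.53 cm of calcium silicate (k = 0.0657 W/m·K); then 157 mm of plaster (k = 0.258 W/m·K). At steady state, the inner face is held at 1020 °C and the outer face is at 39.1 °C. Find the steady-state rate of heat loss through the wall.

Resistance network (inner→outer):
  R_silica brick = L/(kA) = 0.218/(1.50·6.76) = 0.02150 K/W
  R_calcium silicate = L/(kA) = 0.0953/(0.0657·6.76) = 0.2146 K/W
  R_plaster = L/(kA) = 0.157/(0.258·6.76) = 0.09002 K/W
ΣR = 0.02150 + 0.2146 + 0.09002 = 0.3261 K/W
Q = ΔT/ΣR = (1020 °C − 39.1 °C)/0.3261 = 3010 W

Q = 3010 W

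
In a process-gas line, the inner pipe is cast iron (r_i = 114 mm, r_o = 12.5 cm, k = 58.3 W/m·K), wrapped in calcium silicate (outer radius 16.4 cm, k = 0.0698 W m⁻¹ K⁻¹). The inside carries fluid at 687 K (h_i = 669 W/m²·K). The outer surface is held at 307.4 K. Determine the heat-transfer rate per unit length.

Q' = 611 W/m

Treat each layer as a resistance in series:
  R'_conv,in = 1/(2πr h) = 1/(2π·0.114·669) = 0.002087 m·K/W
  R'_cast iron = ln(0.125/0.114)/(2πk) = 0.09212/(2π·58.3) = 2.515×10^-4 m·K/W
  R'_calcium silicate = ln(0.164/0.125)/(2πk) = 0.2716/(2π·0.0698) = 0.6192 m·K/W
ΣR = 0.002087 + 2.515×10^-4 + 0.6192 = 0.6215 m·K/W
Q' = ΔT/ΣR = (687 K − 307.4 K)/0.6215 = 611 W/m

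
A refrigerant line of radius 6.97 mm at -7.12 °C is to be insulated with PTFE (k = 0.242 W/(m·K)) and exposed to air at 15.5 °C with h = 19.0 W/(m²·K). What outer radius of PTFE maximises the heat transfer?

For a cylinder, r_cr = k_ins/h = 0.242/19.0 = 0.0127 m = 1.27 cm

r_cr = 1.27 cm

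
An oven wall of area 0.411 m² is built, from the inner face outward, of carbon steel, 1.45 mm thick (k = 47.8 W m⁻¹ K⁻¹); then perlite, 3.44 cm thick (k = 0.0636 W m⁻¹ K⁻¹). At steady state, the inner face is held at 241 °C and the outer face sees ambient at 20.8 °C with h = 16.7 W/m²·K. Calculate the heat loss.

Resistance network (inner→outer):
  R_carbon steel = L/(kA) = 0.00145/(47.8·0.411) = 7.381×10^-5 K/W
  R_perlite = L/(kA) = 0.0344/(0.0636·0.411) = 1.316 K/W
  R_conv,out = 1/(hA) = 1/(16.7·0.411) = 0.1457 K/W
ΣR = 7.381×10^-5 + 1.316 + 0.1457 = 1.462 K/W
Q = ΔT/ΣR = (241 °C − 20.8 °C)/1.462 = 151 W

Q = 151 W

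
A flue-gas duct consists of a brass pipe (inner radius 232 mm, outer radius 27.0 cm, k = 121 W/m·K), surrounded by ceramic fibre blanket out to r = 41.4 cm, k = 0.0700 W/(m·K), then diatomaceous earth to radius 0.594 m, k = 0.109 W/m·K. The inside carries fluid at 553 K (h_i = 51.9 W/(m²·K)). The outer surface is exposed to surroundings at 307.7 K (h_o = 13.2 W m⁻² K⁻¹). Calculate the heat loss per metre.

Series thermal resistances, inner to outer:
  R'_conv,in = 1/(2πr h) = 1/(2π·0.232·51.9) = 0.01322 m·K/W
  R'_brass = ln(0.270/0.232)/(2πk) = 0.1517/(2π·121) = 1.995×10^-4 m·K/W
  R'_ceramic fibre blanket = ln(0.414/0.270)/(2πk) = 0.4274/(2π·0.0700) = 0.9719 m·K/W
  R'_diatomaceous earth = ln(0.594/0.414)/(2πk) = 0.3610/(2π·0.109) = 0.5271 m·K/W
  R'_conv,out = 1/(2πr h) = 1/(2π·0.594·13.2) = 0.02030 m·K/W
ΣR = 0.01322 + 1.995×10^-4 + 0.9719 + 0.5271 + 0.02030 = 1.533 m·K/W
Q' = ΔT/ΣR = (553 K − 307.7 K)/1.533 = 160 W/m

Q' = 160 W/m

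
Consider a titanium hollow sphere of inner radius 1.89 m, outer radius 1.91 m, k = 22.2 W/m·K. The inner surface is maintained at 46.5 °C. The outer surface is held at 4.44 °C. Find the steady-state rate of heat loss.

Q = 2.12×10^6 W

Q = 4πk·ΔT/(1/r₁ − 1/r₂) = 4π × 22.2 × 42.06 / (1/1.89 − 1/1.91) = 2.12×10^6 W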